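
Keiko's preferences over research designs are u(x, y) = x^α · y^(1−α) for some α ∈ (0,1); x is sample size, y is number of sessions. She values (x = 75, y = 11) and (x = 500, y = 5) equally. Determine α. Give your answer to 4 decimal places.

α ≈ 0.2936

Indifference: 75^α · 11^(1−α) = 500^α · 5^(1−α).
Taking logs: α·ln 75 + (1−α)·ln 11 = α·ln 500 + (1−α)·ln 5, i.e. α·-1.8971200 = (1−α)·-0.7884574.
So α/(1−α) = (-0.7884574)/(-1.8971200) = 0.4156076, and α = 0.4156076/1.4156076 ≈ 0.2936.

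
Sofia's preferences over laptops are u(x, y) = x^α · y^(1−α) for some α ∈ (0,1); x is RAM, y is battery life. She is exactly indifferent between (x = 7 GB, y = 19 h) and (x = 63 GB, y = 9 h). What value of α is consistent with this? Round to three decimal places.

α ≈ 0.254

Indifference: 7^α · 19^(1−α) = 63^α · 9^(1−α).
Rearrange to (7/63)^α = (9/19)^(1−α) and take logs: α·-2.197225 = (1−α)·-0.747214.
With A = -2.197225 and B = -0.747214: α·A = (1−α)·B, so α = B/(A+B) = -0.747214/-2.944439 ≈ 0.254.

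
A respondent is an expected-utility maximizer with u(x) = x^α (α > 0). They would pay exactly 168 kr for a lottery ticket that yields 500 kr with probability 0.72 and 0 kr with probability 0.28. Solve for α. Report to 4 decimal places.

α ≈ 0.3012

EU(lottery) = 0.72·500^α + 0.28·0 = 0.72·500^α.
Indifference: 168^α = 0.72·500^α, so (168/500)^α = 0.72.
α = ln(0.72) / ln(168/500) = -0.3285041/-1.0906441 ≈ 0.3012.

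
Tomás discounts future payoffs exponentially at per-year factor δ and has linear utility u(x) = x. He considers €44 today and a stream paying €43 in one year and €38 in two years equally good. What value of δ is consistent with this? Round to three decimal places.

Present value of the stream is 43·δ + 38·δ². Indifference gives 43δ + 38δ² = 44.
Rearranged: 38δ² + 43δ − 44 = 0.
By the quadratic formula (taking the positive root), δ = (−43 + √8537.00) / 76 ≈ 0.650.

δ ≈ 0.650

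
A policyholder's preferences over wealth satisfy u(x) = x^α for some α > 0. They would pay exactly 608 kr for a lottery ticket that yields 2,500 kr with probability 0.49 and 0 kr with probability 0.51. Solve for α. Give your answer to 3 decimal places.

EU(lottery) = 0.49·2500^α + 0.51·0 = 0.49·2500^α.
Setting u(608) equal to that: 608^α = 0.49·2500^α ⇒ (608/2500)^α = 0.49.
Taking logs: α·ln(608/2500) = ln(0.49), so α = -0.713350 / -1.413871 ≈ 0.505.

α ≈ 0.505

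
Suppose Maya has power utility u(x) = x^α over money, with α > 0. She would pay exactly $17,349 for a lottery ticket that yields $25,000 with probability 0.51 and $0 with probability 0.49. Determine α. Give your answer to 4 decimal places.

The lottery's expected utility is 0.51·u(25000) + 0.49·u(0) = 0.51·25000^α (since u(0) = 0 for α > 0).
Setting u(17349) equal to that: 17349^α = 0.51·25000^α ⇒ (17349/25000)^α = 0.51.
α = ln(0.51) / ln(17349/25000) = -0.6733446/-0.3653410 ≈ 1.8431.

α ≈ 1.8431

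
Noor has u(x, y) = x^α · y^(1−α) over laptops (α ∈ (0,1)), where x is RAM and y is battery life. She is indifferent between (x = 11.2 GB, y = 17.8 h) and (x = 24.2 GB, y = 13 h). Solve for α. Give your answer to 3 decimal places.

Indifference: 11.2^α · 17.8^(1−α) = 24.2^α · 13^(1−α).
Rearrange to (11.2/24.2)^α = (13/17.8)^(1−α) and take logs: α·-0.770439 = (1−α)·-0.314249.
Thus α·(-1.084688) = -0.314249, so α = -0.314249/-1.084688 ≈ 0.290.

α ≈ 0.290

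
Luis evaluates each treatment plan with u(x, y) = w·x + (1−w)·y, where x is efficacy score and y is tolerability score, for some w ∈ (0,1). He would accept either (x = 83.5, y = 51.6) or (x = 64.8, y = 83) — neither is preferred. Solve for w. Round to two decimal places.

w = 0.63

Equating utilities: w·83.5 + (1−w)·51.6 = w·64.8 + (1−w)·83.
Collecting terms: w·18.7 = (1−w)·31.4.
Hence w = 31.4/(18.7+31.4) = 31.4/50.1 = 0.63.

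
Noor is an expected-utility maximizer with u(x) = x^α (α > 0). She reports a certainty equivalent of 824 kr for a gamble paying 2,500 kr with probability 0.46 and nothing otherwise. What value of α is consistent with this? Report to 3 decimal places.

α ≈ 0.700

Since u(0) = 0, the lottery's EU is 0.46·2500^α.
Setting u(824) equal to that: 824^α = 0.46·2500^α ⇒ (824/2500)^α = 0.46.
Taking logs: α·ln(824/2500) = ln(0.46), so α = -0.776529 / -1.109875 ≈ 0.700.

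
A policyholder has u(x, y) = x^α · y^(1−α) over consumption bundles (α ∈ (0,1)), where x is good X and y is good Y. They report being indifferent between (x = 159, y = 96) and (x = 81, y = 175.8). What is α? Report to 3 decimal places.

α ≈ 0.473

Indifference: 159^α · 96^(1−α) = 81^α · 175.8^(1−α).
Taking logs: α·ln 159 + (1−α)·ln 96 = α·ln 81 + (1−α)·ln 175.8, i.e. α·0.674455 = (1−α)·0.604999.
With A = 0.674455 and B = 0.604999: α·A = (1−α)·B, so α = B/(A+B) = 0.604999/1.279454 ≈ 0.473.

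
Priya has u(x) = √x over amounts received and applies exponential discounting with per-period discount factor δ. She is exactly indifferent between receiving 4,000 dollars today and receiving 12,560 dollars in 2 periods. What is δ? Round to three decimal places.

δ ≈ 0.751

Indifference means u(4000) = δ^2 · u(12560), so δ^2 = u(4000)/u(12560).
Since u(x) = √x, δ^2 = √(4000/12560) = 0.56433.
So δ = 0.56433^(1/2) ≈ 0.751.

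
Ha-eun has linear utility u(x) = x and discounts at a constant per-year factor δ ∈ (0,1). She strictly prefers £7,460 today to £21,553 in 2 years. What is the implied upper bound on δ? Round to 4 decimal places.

Under u(x) = x this choice says 7460 > δ^2·21553.
Dividing by 21553: δ^2 < 0.34612. Both sides are positive, so the square root keeps the direction.
δ < (7460/21553)^(1/2) ≈ 0.5883.

δ < 0.5883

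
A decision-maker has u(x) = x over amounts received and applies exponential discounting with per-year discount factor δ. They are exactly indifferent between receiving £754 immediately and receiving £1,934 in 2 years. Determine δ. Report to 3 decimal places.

Indifference means u(754) = δ^2 · u(1934), so δ^2 = u(754)/u(1934).
With u(x) = x: δ^2 = 754/1934 = 0.38987.
Hence δ = (0.38987)^(1/2) = 0.62439.

δ ≈ 0.624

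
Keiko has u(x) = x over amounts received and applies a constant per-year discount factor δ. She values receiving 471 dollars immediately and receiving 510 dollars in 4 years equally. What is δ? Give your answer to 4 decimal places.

Equating discounted utilities: u(471) = δ^4·u(510) ⇒ δ^4 = u(471)/u(510).
With u(x) = x: δ^4 = 471/510 = 0.92353.
Hence δ = (0.92353)^(1/4) = 0.980308.

δ ≈ 0.9803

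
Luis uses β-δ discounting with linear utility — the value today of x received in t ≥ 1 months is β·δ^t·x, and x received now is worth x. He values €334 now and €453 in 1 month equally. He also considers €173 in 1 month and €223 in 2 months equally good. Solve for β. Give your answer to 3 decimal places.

From the later pair, β·δ^1·173 = β·δ^2·223; dividing through, δ = 173/223 = 0.77578.
The first indifference: 334 = β·δ·453, so β = 334/(δ·453) = 334/(0.77578·453) ≈ 0.950.

β ≈ 0.950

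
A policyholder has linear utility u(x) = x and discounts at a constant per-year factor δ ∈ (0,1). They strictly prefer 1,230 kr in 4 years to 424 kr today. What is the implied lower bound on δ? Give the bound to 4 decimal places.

δ > 0.7662

The preference means 424 < δ^4·1230.
Hence δ^4 > 424/1230 = 0.34472, and x ↦ x^(1/4) is increasing on (0,∞).
δ > (424/1230)^(1/4) ≈ 0.7662.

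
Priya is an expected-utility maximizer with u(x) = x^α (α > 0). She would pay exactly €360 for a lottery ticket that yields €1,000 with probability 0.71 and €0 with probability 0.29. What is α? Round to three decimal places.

Since u(0) = 0, the lottery's EU is 0.71·1000^α.
Indifference: 360^α = 0.71·1000^α, so (360/1000)^α = 0.71.
Take logs: α = ln 0.71 / ln(360/1000) ≈ 0.33523.

α ≈ 0.335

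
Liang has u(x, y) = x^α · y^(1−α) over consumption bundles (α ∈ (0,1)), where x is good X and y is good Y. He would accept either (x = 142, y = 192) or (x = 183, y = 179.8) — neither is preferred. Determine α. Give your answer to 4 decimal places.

Set the two utilities equal: 142^α·192^(1−α) = 183^α·179.8^(1−α).
(142/183)^α = (179.8/192)^(1−α); take logs: α·ln(142/183) = (1−α)·ln(179.8/192), i.e. α·-0.2536591 = (1−α)·-0.0656502.
So α/(1−α) = (-0.0656502)/(-0.2536591) = 0.2588127, and α = 0.2588127/1.2588127 ≈ 0.2056.

α ≈ 0.2056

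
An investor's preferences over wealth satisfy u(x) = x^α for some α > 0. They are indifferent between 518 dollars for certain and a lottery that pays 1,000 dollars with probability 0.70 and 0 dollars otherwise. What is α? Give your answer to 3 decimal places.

The lottery's expected utility is 0.70·u(1000) + 0.30·u(0) = 0.70·1000^α (since u(0) = 0 for α > 0).
Equating: 518^α = 0.70·1000^α, i.e. 0.5180^α = 0.70.
α = ln(0.70) / ln(518/1000) = -0.356675/-0.657780 ≈ 0.542.

α ≈ 0.542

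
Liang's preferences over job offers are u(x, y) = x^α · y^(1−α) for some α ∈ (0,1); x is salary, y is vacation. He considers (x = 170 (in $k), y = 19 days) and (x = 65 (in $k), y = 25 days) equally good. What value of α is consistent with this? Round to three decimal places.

α ≈ 0.222

Indifference: 170^α · 19^(1−α) = 65^α · 25^(1−α).
Rearrange to (170/65)^α = (25/19)^(1−α) and take logs: α·0.961411 = (1−α)·0.274437.
So α/(1−α) = (0.274437)/(0.961411) = 0.285452, and α = 0.285452/1.285452 ≈ 0.222.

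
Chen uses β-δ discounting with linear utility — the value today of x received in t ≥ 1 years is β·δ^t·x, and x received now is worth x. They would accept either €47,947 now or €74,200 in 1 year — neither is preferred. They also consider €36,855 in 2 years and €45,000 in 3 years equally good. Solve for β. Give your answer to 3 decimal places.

The second indifference involves only future payoffs, so β cancels: β·δ^2·36855 = β·δ^3·45000, giving δ = 36855/45000 = 0.81900.
Substituting δ into 47947 = β·δ·74200: β = 47947/(60769.800) ≈ 0.789.

β ≈ 0.789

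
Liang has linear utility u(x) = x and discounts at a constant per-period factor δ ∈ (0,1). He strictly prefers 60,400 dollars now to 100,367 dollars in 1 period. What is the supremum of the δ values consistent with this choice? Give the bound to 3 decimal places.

Comparing present values: 60400 > δ·100367.
So δ < 60400/100367 = 0.60179.

δ < 0.602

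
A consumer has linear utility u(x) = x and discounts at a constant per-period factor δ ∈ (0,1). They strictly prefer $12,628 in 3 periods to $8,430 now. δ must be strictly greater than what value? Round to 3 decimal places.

Under u(x) = x this choice says 8430 < δ^3·12628.
Dividing by 12628: δ^3 > 0.66756. Both sides are positive, so the cube root keeps the direction.
δ > 0.66756^(1/3) = 0.874.

δ > 0.874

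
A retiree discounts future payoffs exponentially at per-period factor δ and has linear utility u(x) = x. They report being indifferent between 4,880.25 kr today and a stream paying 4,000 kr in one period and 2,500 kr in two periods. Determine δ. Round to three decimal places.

δ ≈ 0.810

Equating present values: 4880.25 = 4000δ + 2500δ².
That is, 2500δ² + 4000δ − 4880.25 = 0, a quadratic in δ.
By the quadratic formula (taking the positive root), δ = (−4000 + √64802500.00) / 5000 ≈ 0.810.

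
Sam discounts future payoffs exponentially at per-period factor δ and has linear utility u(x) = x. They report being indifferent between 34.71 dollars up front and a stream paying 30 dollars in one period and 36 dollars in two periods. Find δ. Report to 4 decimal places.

δ ≈ 0.6500

Equating present values: 34.71 = 30δ + 36δ².
That is, 36δ² + 30δ − 34.71 = 0, a quadratic in δ.
δ = (−30 + √(30² + 4·36·34.71)) / (2·36) = (−30 + √5898.24) / 72 ≈ 0.6500.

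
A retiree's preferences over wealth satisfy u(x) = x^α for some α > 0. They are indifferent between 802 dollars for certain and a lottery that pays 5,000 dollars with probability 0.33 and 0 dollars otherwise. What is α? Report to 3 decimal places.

α ≈ 0.606

EU(lottery) = 0.33·5000^α + 0.67·0 = 0.33·5000^α.
Indifference: 802^α = 0.33·5000^α, so (802/5000)^α = 0.33.
Take logs: α = ln 0.33 / ln(802/5000) ≈ 0.60580.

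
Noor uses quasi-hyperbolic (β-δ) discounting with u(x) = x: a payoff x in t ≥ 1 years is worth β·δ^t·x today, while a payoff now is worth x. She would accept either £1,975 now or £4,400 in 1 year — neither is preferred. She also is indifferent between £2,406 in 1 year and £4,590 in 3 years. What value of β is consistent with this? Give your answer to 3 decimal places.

β ≈ 0.620

The second indifference involves only future payoffs, so β cancels: β·δ^1·2406 = β·δ^3·4590, giving δ^2 = 2406/4590 = 0.52418, so δ = 0.72400.
The first indifference: 1975 = β·δ·4400, so β = 1975/(δ·4400) = 1975/(0.72400·4400) ≈ 0.620.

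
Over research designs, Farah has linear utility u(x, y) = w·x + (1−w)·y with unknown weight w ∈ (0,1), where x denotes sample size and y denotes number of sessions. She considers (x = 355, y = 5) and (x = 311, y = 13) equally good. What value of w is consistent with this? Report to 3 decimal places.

w = 0.154

u(355,5) = u(311,13) means w·355 + (1−w)·5 = w·311 + (1−w)·13.
Rearranging, 44·w − 8·(1−w) = 0.
So w/(1−w) = 8/44 = 0.1818, giving w = 8/(44+8) = 0.154.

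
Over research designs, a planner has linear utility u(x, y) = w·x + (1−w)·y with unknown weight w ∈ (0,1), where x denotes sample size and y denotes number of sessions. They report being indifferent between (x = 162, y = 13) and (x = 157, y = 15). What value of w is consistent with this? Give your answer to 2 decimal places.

w = 0.29

Indifference: w·162 + (1−w)·13 = w·157 + (1−w)·15.
Rearranging, 5·w − 2·(1−w) = 0.
The marginal rate of substitution is 2/5, so w = 2/(5+2) = 0.29.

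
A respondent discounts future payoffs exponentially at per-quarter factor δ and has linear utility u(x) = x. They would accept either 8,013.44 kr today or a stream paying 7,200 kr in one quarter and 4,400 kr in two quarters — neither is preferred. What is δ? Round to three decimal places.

Present value of the stream is 7200·δ + 4400·δ². Indifference gives 7200δ + 4400δ² = 8013.44.
That is, 4400δ² + 7200δ − 8013.44 = 0, a quadratic in δ.
δ = (−7200 + √(7200² + 4·4400·8013.44)) / (2·4400) = (−7200 + √192876544.00) / 8800 ≈ 0.760.

δ ≈ 0.760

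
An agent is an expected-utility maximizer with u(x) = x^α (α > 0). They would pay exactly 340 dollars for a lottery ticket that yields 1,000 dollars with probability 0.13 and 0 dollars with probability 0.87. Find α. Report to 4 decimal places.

α ≈ 1.8912

The lottery's expected utility is 0.13·u(1000) + 0.87·u(0) = 0.13·1000^α (since u(0) = 0 for α > 0).
Equating: 340^α = 0.13·1000^α, i.e. 0.3400^α = 0.13.
Taking logs: α·ln(340/1000) = ln(0.13), so α = -2.0402208 / -1.0788097 ≈ 1.8912.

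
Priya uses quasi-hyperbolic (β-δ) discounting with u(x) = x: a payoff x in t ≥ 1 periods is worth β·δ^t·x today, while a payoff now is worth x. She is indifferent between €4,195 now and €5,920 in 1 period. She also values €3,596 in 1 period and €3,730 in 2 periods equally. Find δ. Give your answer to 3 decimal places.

δ ≈ 0.964

From the later pair, β·δ^1·3596 = β·δ^2·3730; dividing through, δ = 3596/3730 = 0.96408.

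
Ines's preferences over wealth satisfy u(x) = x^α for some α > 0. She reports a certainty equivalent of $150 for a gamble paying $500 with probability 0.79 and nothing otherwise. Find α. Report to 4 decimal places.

The lottery's expected utility is 0.79·u(500) + 0.21·u(0) = 0.79·500^α (since u(0) = 0 for α > 0).
Equating: 150^α = 0.79·500^α, i.e. 0.3000^α = 0.79.
α = ln(0.79) / ln(150/500) = -0.2357223/-1.2039728 ≈ 0.1958.

α ≈ 0.1958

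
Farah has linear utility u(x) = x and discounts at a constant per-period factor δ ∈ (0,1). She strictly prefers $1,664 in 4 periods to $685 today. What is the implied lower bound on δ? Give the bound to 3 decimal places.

The preference means 685 < δ^4·1664.
Hence δ^4 > 685/1664 = 0.41166, and x ↦ x^(1/4) is increasing on (0,∞).
δ > 0.41166^(1/4) = 0.801.

δ > 0.801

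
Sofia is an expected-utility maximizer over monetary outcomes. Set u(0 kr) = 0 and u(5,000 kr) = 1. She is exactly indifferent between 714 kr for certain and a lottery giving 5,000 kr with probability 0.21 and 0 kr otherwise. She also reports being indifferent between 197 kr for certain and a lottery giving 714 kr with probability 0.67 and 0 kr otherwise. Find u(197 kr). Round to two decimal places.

0.14

The first gamble pins u(714 kr): it must equal 0.21·1 + 0.79·0 = 0.21.
The second indifference gives u(197 kr) = 0.67·u(714 kr) + 0.33·u(0 kr) = 0.67·0.21 + 0.33·0.00 = 0.1407.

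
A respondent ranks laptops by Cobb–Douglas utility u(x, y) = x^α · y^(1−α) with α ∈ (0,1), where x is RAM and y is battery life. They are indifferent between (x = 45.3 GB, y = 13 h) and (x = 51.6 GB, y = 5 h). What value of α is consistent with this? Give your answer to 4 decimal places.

Indifference: 45.3^α · 13^(1−α) = 51.6^α · 5^(1−α).
Rearrange to (45.3/51.6)^α = (5/13)^(1−α) and take logs: α·-0.1302146 = (1−α)·-0.9555114.
With A = -0.1302146 and B = -0.9555114: α·A = (1−α)·B, so α = B/(A+B) = -0.9555114/-1.0857260 ≈ 0.8801.

α ≈ 0.8801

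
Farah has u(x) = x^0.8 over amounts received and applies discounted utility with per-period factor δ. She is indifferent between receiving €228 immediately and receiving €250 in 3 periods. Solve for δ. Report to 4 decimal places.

Equating discounted utilities: u(228) = δ^3·u(250) ⇒ δ^3 = u(228)/u(250).
Since u(x) = x^0.8, δ^3 = (228/250)^0.8 = 0.91200^0.8 = 0.92896.
Taking the cube root: δ = 0.92896^(1/3) ≈ 0.9757.

δ ≈ 0.9757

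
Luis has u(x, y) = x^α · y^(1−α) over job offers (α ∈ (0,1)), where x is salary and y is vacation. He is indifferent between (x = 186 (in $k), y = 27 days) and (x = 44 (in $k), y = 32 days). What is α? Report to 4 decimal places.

α ≈ 0.1054

Set the two utilities equal: 186^α·27^(1−α) = 44^α·32^(1−α).
Taking logs: α·ln 186 + (1−α)·ln 27 = α·ln 44 + (1−α)·ln 32, i.e. α·1.4415570 = (1−α)·0.1698990.
Thus α·(1.6114560) = 0.1698990, so α = 0.1698990/1.6114560 ≈ 0.1054.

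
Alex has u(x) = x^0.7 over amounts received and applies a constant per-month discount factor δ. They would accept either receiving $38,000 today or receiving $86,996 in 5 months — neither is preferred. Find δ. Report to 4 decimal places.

δ ≈ 0.8905

The payoff in 5 months is discounted by δ^5, so u(38000) = δ^5·u(86996) and δ^5 = u(38000)/u(86996).
With u(x) = x^0.7: δ^5 = 38000^0.7/86996^0.7 = (38000/86996)^0.7 = 0.56001.
Taking the 5th root: δ = 0.56001^(1/5) ≈ 0.8905.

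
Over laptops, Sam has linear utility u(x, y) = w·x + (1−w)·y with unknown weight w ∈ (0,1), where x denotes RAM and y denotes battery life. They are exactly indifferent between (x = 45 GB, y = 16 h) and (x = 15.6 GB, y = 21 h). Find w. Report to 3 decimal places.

w = 0.145

Equating utilities: w·45 + (1−w)·16 = w·15.6 + (1−w)·21.
Rearranging, 29.4·w − 5·(1−w) = 0.
So w/(1−w) = 5/29.4 = 0.1701, giving w = 5/(29.4+5) = 0.145.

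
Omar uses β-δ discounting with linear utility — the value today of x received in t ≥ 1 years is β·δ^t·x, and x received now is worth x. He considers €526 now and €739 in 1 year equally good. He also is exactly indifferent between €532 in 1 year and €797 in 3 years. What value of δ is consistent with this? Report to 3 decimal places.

The second indifference involves only future payoffs, so β cancels: β·δ^1·532 = β·δ^3·797, giving δ^2 = 532/797 = 0.66750, so δ = 0.81701.

δ ≈ 0.817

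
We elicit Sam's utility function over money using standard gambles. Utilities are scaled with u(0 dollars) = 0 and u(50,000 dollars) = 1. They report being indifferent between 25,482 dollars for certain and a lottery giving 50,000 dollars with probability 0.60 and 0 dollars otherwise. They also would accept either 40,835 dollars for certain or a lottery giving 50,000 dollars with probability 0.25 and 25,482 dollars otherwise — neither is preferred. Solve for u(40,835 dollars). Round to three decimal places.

0.700

The first gamble pins u(25,482 dollars): it must equal 0.60·1 + 0.40·0 = 0.60.
Chaining: u(40,835 dollars) = 0.25·1.00 + 0.75·0.60 = 0.7000.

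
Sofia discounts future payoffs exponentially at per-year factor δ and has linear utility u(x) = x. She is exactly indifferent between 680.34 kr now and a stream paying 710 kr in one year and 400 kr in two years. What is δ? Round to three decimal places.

Present value of the stream is 710·δ + 400·δ². Indifference gives 710δ + 400δ² = 680.34.
So 400δ² + 710δ − 680.34 = 0.
δ = (−710 + √(710² + 4·400·680.34)) / (2·400) = (−710 + √1592644.00) / 800 ≈ 0.690.

δ ≈ 0.690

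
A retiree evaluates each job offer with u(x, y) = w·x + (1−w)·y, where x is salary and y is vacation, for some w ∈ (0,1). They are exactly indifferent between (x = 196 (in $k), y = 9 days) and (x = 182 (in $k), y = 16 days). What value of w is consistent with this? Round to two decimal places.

w = 0.33

Indifference: w·196 + (1−w)·9 = w·182 + (1−w)·16.
w·(196−182) = (1−w)·(16−9), i.e. w·14 = (1−w)·7.
So w/(1−w) = 7/14 = 0.5000, giving w = 7/(14+7) = 0.33.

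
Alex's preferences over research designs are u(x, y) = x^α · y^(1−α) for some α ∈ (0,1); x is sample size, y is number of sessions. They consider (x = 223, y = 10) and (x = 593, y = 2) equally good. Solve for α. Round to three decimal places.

α ≈ 0.622

The Cobb–Douglas utilities coincide, so 223^α·10^(1−α) = 593^α·2^(1−α).
Rearrange to (223/593)^α = (2/10)^(1−α) and take logs: α·-0.978023 = (1−α)·-1.609438.
With A = -0.978023 and B = -1.609438: α·A = (1−α)·B, so α = B/(A+B) = -1.609438/-2.587461 ≈ 0.622.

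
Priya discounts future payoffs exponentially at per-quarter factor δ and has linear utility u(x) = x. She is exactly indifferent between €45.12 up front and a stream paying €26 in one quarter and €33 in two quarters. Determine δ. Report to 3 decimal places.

δ ≈ 0.840

Present value of the stream is 26·δ + 33·δ². Indifference gives 26δ + 33δ² = 45.12.
So 33δ² + 26δ − 45.12 = 0.
The positive root is δ = [−26 + √(26² + 4·33·45.12)] / (2·33) = (−26 + 81.436)/66 ≈ 0.840.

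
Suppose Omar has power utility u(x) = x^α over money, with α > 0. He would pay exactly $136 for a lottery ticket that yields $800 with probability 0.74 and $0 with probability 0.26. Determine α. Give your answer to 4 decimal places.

α ≈ 0.1699

EU(lottery) = 0.74·800^α + 0.26·0 = 0.74·800^α.
Indifference: 136^α = 0.74·800^α, so (136/800)^α = 0.74.
α = ln(0.74) / ln(136/800) = -0.3011051/-1.7719568 ≈ 0.1699.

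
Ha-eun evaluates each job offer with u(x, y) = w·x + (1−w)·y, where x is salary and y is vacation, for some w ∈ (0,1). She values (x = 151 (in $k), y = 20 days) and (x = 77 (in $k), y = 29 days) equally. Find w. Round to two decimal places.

w = 0.11

Equating utilities: w·151 + (1−w)·20 = w·77 + (1−w)·29.
Rearranging, 74·w − 9·(1−w) = 0.
So w/(1−w) = 9/74 = 0.1216, giving w = 9/(74+9) = 0.11.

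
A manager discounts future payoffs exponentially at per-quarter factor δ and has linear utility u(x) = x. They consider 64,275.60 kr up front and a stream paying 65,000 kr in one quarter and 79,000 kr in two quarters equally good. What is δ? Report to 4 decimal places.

δ ≈ 0.5800

Present value of the stream is 65000·δ + 79000·δ². Indifference gives 65000δ + 79000δ² = 64275.60.
That is, 79000δ² + 65000δ − 64275.60 = 0, a quadratic in δ.
By the quadratic formula (taking the positive root), δ = (−65000 + √24536089600.00) / 158000 ≈ 0.5800.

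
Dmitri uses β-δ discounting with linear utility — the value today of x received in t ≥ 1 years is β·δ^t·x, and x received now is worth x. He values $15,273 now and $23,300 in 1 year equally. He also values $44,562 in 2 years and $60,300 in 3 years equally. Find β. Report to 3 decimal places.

From the later pair, β·δ^2·44562 = β·δ^3·60300; dividing through, δ = 44562/60300 = 0.73900.
Now use the now-vs-future pair: 15273 = β·δ·23300 gives β = 15273/(0.73900·23300) ≈ 0.887.

β ≈ 0.887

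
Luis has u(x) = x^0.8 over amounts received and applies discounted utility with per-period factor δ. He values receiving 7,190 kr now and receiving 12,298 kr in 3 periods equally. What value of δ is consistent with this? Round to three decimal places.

The payoff in 3 periods is discounted by δ^3, so u(7190) = δ^3·u(12298) and δ^3 = u(7190)/u(12298).
Since u(x) = x^0.8, δ^3 = (7190/12298)^0.8 = 0.58465^0.8 = 0.65090.
So δ = 0.65090^(1/3) ≈ 0.867.

δ ≈ 0.867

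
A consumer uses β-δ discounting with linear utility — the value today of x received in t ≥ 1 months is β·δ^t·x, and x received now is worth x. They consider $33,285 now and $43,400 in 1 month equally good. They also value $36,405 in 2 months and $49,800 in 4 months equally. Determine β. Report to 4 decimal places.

β ≈ 0.8970

The second indifference involves only future payoffs, so β cancels: β·δ^2·36405 = β·δ^4·49800, giving δ^2 = 36405/49800 = 0.73102, so δ = 0.85500.
Now use the now-vs-future pair: 33285 = β·δ·43400 gives β = 33285/(0.85500·43400) ≈ 0.8970.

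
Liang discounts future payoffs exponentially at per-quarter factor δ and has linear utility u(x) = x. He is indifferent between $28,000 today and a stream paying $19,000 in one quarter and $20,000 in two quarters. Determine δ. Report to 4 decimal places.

δ ≈ 0.8000

Equating present values: 28000 = 19000δ + 20000δ².
So 20000δ² + 19000δ − 28000 = 0.
By the quadratic formula (taking the positive root), δ = (−19000 + √2601000000.00) / 40000 ≈ 0.8000.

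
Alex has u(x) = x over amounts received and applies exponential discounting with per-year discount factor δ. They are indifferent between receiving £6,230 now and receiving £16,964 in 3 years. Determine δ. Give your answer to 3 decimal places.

δ ≈ 0.716

Equating discounted utilities: u(6230) = δ^3·u(16964) ⇒ δ^3 = u(6230)/u(16964).
With u(x) = x: δ^3 = 6230/16964 = 0.36725.
Taking the cube root: δ = 0.36725^(1/3) ≈ 0.716.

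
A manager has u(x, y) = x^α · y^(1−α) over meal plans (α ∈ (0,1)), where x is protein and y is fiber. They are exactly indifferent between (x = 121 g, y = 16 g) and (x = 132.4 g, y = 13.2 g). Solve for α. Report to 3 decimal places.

α ≈ 0.681

The Cobb–Douglas utilities coincide, so 121^α·16^(1−α) = 132.4^α·13.2^(1−α).
(121/132.4)^α = (13.2/16)^(1−α); take logs: α·ln(121/132.4) = (1−α)·ln(13.2/16), i.e. α·-0.090037 = (1−α)·-0.192372.
With A = -0.090037 and B = -0.192372: α·A = (1−α)·B, so α = B/(A+B) = -0.192372/-0.282409 ≈ 0.681.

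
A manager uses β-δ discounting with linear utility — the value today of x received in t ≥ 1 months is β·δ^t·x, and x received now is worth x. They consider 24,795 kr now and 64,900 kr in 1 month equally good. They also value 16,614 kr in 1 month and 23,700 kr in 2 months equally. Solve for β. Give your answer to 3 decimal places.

From the later pair, β·δ^1·16614 = β·δ^2·23700; dividing through, δ = 16614/23700 = 0.70101.
Substituting δ into 24795 = β·δ·64900: β = 24795/(45495.722) ≈ 0.545.

β ≈ 0.545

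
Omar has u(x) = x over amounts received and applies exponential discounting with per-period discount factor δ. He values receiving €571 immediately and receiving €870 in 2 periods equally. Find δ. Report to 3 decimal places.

δ ≈ 0.810

Indifference means u(571) = δ^2 · u(870), so δ^2 = u(571)/u(870).
With u(x) = x: δ^2 = 571/870 = 0.65632.
Taking the square root: δ = 0.65632^(1/2) ≈ 0.810.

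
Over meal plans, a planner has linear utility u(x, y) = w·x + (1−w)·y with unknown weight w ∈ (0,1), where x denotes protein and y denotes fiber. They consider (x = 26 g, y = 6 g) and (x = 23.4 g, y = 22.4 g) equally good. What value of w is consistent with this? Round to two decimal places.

w = 0.86

Indifference: w·26 + (1−w)·6 = w·23.4 + (1−w)·22.4.
Rearranging, 2.6·w − 16.4·(1−w) = 0.
So w/(1−w) = 16.4/2.6 = 6.3077, giving w = 16.4/(2.6+16.4) = 0.86.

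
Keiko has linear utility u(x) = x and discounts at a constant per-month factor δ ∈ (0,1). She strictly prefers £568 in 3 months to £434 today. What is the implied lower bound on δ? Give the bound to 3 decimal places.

Under u(x) = x this choice says 434 < δ^3·568.
Dividing by 568: δ^3 > 0.76408. Both sides are positive, so the cube root keeps the direction.
δ > 0.76408^(1/3) = 0.914.

δ > 0.914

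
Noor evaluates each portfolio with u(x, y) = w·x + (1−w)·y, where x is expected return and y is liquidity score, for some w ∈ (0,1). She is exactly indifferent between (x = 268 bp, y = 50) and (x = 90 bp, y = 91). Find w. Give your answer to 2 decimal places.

w = 0.19

u(268,50) = u(90,91) means w·268 + (1−w)·50 = w·90 + (1−w)·91.
Rearranging, 178·w − 41·(1−w) = 0.
Hence w = 41/(178+41) = 41/219 = 0.19.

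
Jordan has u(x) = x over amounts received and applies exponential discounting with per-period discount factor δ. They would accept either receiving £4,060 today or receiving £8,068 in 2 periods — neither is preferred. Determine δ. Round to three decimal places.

δ ≈ 0.709

The payoff in 2 periods is discounted by δ^2, so u(4060) = δ^2·u(8068) and δ^2 = u(4060)/u(8068).
With u(x) = x: δ^2 = 4060/8068 = 0.50322.
Taking the square root: δ = 0.50322^(1/2) ≈ 0.709.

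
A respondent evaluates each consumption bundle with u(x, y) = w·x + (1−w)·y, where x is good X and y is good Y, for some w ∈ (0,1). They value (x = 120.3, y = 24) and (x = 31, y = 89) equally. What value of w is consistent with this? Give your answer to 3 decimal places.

u(120.3,24) = u(31,89) means w·120.3 + (1−w)·24 = w·31 + (1−w)·89.
w·(120.3−31) = (1−w)·(89−24), i.e. w·89.3 = (1−w)·65.
Hence w = 65/(89.3+65) = 65/154.3 = 0.421.

w = 0.421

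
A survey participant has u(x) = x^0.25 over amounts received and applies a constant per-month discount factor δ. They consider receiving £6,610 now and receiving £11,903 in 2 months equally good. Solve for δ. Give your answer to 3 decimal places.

Equating discounted utilities: u(6610) = δ^2·u(11903) ⇒ δ^2 = u(6610)/u(11903).
Since u(x) = x^0.25, δ^2 = (6610/11903)^0.25 = 0.55532^0.25 = 0.86325.
Hence δ = (0.86325)^(1/2) = 0.92911.

δ ≈ 0.929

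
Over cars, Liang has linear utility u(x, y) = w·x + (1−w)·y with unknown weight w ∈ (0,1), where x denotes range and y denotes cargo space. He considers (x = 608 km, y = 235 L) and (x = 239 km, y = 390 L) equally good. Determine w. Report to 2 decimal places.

w = 0.30

Equating utilities: w·608 + (1−w)·235 = w·239 + (1−w)·390.
Collecting terms: w·369 = (1−w)·155.
The marginal rate of substitution is 155/369, so w = 155/(369+155) = 0.30.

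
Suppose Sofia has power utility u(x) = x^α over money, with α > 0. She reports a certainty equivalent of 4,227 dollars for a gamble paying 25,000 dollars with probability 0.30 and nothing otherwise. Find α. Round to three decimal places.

Since u(0) = 0, the lottery's EU is 0.30·25000^α.
Setting u(4227) equal to that: 4227^α = 0.30·25000^α ⇒ (4227/25000)^α = 0.30.
Taking logs: α·ln(4227/25000) = ln(0.30), so α = -1.203973 / -1.777383 ≈ 0.677.

α ≈ 0.677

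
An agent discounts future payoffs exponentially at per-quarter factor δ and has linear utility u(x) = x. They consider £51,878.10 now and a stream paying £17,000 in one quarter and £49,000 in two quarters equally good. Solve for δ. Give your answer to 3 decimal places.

δ ≈ 0.870

The stream is worth 17000δ + 49000δ² today, so 17000δ + 49000δ² = 51878.10.
That is, 49000δ² + 17000δ − 51878.10 = 0, a quadratic in δ.
The positive root is δ = [−17000 + √(17000² + 4·49000·51878.10)] / (2·49000) = (−17000 + 102260.000)/98000 ≈ 0.870.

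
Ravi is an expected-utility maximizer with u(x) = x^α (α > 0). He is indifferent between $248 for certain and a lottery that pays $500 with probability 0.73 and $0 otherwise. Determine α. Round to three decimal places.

Since u(0) = 0, the lottery's EU is 0.73·500^α.
Indifference: 248^α = 0.73·500^α, so (248/500)^α = 0.73.
Taking logs: α·ln(248/500) = ln(0.73), so α = -0.314711 / -0.701179 ≈ 0.449.

α ≈ 0.449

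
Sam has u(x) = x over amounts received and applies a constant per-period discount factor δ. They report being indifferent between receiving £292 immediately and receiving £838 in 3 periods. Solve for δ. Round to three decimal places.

δ ≈ 0.704

The payoff in 3 periods is discounted by δ^3, so u(292) = δ^3·u(838) and δ^3 = u(292)/u(838).
With u(x) = x: δ^3 = 292/838 = 0.34845.
Taking the cube root: δ = 0.34845^(1/3) ≈ 0.704.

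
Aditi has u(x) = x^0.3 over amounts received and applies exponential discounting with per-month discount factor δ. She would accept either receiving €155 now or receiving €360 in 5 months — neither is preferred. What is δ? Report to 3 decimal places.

δ ≈ 0.951

Indifference means u(155) = δ^5 · u(360), so δ^5 = u(155)/u(360).
With u(x) = x^0.3: δ^5 = 155^0.3/360^0.3 = (155/360)^0.3 = 0.77662.
So δ = 0.77662^(1/5) ≈ 0.951.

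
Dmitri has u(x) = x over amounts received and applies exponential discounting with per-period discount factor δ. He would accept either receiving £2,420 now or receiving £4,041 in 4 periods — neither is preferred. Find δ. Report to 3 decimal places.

The payoff in 4 periods is discounted by δ^4, so u(2420) = δ^4·u(4041) and δ^4 = u(2420)/u(4041).
With u(x) = x: δ^4 = 2420/4041 = 0.59886.
Hence δ = (0.59886)^(1/4) = 0.87969.

δ ≈ 0.880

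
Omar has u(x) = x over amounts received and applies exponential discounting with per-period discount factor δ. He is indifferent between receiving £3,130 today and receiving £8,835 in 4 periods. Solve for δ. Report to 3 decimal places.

δ ≈ 0.771

The payoff in 4 periods is discounted by δ^4, so u(3130) = δ^4·u(8835) and δ^4 = u(3130)/u(8835).
With u(x) = x: δ^4 = 3130/8835 = 0.35427.
Taking the 4th root: δ = 0.35427^(1/4) ≈ 0.771.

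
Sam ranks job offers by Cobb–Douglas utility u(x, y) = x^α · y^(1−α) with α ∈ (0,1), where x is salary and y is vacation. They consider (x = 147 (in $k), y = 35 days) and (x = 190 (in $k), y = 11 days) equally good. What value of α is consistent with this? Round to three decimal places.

Indifference: 147^α · 35^(1−α) = 190^α · 11^(1−α).
(147/190)^α = (11/35)^(1−α); take logs: α·ln(147/190) = (1−α)·ln(11/35), i.e. α·-0.256591 = (1−α)·-1.157453.
With A = -0.256591 and B = -1.157453: α·A = (1−α)·B, so α = B/(A+B) = -1.157453/-1.414044 ≈ 0.819.

α ≈ 0.819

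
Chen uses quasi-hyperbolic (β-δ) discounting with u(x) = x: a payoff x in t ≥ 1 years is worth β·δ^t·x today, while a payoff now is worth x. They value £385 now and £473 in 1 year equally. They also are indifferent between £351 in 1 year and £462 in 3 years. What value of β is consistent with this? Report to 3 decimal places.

The second indifference involves only future payoffs, so β cancels: β·δ^1·351 = β·δ^3·462, giving δ^2 = 351/462 = 0.75974, so δ = 0.87163.
The first indifference: 385 = β·δ·473, so β = 385/(δ·473) = 385/(0.87163·473) ≈ 0.934.

β ≈ 0.934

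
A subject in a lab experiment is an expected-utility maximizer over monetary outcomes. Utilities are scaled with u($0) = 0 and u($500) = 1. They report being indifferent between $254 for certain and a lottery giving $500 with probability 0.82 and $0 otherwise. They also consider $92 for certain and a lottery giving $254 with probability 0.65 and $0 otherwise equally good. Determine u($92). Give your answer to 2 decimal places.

0.53

The first gamble pins u($254): it must equal 0.82·1 + 0.18·0 = 0.82.
Then u($92) = 0.65·u($254) + 0.35·u($0) = 0.65·0.82 + 0.35·0.00 = 0.5330.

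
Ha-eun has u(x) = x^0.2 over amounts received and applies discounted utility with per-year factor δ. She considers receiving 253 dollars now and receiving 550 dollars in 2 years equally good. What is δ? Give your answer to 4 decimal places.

δ ≈ 0.9253

The payoff in 2 years is discounted by δ^2, so u(253) = δ^2·u(550) and δ^2 = u(253)/u(550).
Since u(x) = x^0.2, δ^2 = (253/550)^0.2 = 0.46000^0.2 = 0.85615.
Taking the square root: δ = 0.85615^(1/2) ≈ 0.9253.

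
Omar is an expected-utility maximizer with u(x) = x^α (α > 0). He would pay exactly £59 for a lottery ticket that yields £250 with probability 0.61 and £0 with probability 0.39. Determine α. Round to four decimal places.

The lottery's expected utility is 0.61·u(250) + 0.39·u(0) = 0.61·250^α (since u(0) = 0 for α > 0).
Equating: 59^α = 0.61·250^α, i.e. 0.2360^α = 0.61.
Taking logs: α·ln(59/250) = ln(0.61), so α = -0.4942963 / -1.4439235 ≈ 0.3423.

α ≈ 0.3423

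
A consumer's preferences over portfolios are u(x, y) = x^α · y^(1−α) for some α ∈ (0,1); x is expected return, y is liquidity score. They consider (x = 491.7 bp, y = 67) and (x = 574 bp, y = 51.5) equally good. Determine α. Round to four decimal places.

The Cobb–Douglas utilities coincide, so 491.7^α·67^(1−α) = 574^α·51.5^(1−α).
Taking logs: α·ln 491.7 + (1−α)·ln 67 = α·ln 574 + (1−α)·ln 51.5, i.e. α·-0.1547606 = (1−α)·-0.2631108.
Thus α·(-0.4178714) = -0.2631108, so α = -0.2631108/-0.4178714 ≈ 0.6296.

α ≈ 0.6296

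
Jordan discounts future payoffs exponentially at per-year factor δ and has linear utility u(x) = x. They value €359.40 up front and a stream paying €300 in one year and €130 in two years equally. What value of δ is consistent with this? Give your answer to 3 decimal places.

The stream is worth 300δ + 130δ² today, so 300δ + 130δ² = 359.40.
So 130δ² + 300δ − 359.40 = 0.
δ = (−300 + √(300² + 4·130·359.40)) / (2·130) = (−300 + √276888.00) / 260 ≈ 0.870.

δ ≈ 0.870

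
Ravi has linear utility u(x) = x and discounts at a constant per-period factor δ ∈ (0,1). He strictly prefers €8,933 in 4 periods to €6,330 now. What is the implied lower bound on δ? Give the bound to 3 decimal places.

Comparing present values: 6330 < δ^4·8933.
Hence δ^4 > 6330/8933 = 0.70861, and x ↦ x^(1/4) is increasing on (0,∞).
δ > 0.70861^(1/4) = 0.917.

δ > 0.917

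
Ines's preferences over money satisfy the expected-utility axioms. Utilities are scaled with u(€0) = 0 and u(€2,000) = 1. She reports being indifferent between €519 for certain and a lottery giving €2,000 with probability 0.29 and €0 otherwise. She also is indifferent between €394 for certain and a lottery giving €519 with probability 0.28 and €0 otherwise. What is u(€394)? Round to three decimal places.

0.081

From the first indifference, u(€519) = 0.29·u(€2,000) + 0.71·u(€0) = 0.29·1 + 0.71·0 = 0.29.
Then u(€394) = 0.28·u(€519) + 0.72·u(€0) = 0.28·0.29 + 0.72·0.00 = 0.0812.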